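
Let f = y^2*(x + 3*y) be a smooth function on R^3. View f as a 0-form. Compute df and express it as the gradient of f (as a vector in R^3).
df = (y^2) dx + (y*(2*x + 9*y)) dy + (0) dz; grad f = (y^2, y*(2*x + 9*y), 0)

For a 0-form f, d f = (∂f/∂x) dx + (∂f/∂y) dy + (∂f/∂z) dz. The components of the vector representation are exactly the entries of grad f in Cartesian coordinates:
  ∂f/∂x = y^2
  ∂f/∂y = y*(2*x + 9*y)
  ∂f/∂z = 0.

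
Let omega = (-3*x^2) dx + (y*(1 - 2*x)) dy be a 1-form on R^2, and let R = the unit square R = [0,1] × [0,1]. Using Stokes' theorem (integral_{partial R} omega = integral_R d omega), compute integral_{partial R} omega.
integral_(partial R) omega = -1

Stokes: integral_partial_R omega = integral_R d omega with d omega = (∂Q/∂x - ∂P/∂y) dx ∧ dy.
  ∂Q/∂x = -2*y
  ∂P/∂y = 0
  integrand = ∂Q/∂x - ∂P/∂y = -2*y.
Integrating over R: integral_0^1 integral_0^1 (-2*y) dx dy = -1.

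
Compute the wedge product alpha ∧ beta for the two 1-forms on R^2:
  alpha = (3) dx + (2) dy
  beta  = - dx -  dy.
alpha ∧ beta = (-1) dx ∧ dy

Distribute the wedge, using dx_i ∧ dx_j = -dx_j ∧ dx_i and dx_i ∧ dx_i = 0. For each pair (i, j) with i < j, the coefficient of dx_i ∧ dx_j in alpha ∧ beta is (alpha_i * beta_j - alpha_j * beta_i). Collecting: alpha ∧ beta = (-1) dx ∧ dy.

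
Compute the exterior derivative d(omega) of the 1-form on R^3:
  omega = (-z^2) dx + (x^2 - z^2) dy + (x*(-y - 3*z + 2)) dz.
d(omega) = (2*x) dx ∧ dy + (-y - z + 2) dx ∧ dz + (-x + 2*z) dy ∧ dz

For a 1-form omega = sum_i f_i dx_i, the exterior derivative is
  d(omega) = sum_{i < j} (∂f_j/∂x_i - ∂f_i/∂x_j) dx_i ∧ dx_j.
  coefficient of dx ∧ dy: ∂f_2/∂x - ∂f_1/∂y = ∂(x^2 - z^2)/∂x - ∂(-z^2)/∂y = 2*x
  coefficient of dx ∧ dz: ∂f_3/∂x - ∂f_1/∂z = ∂(x*(-y - 3*z + 2))/∂x - ∂(-z^2)/∂z = -y - z + 2
  coefficient of dy ∧ dz: ∂f_3/∂y - ∂f_2/∂z = ∂(x*(-y - 3*z + 2))/∂y - ∂(x^2 - z^2)/∂z = -x + 2*z
Assembling: d(omega) = (2*x) dx ∧ dy + (-y - z + 2) dx ∧ dz + (-x + 2*z) dy ∧ dz.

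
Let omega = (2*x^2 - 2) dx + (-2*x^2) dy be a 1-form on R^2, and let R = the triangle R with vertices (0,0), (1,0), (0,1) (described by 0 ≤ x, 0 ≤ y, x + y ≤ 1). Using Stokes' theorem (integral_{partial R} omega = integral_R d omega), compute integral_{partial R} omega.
integral_(partial R) omega = -2/3

Stokes: integral_partial_R omega = integral_R d omega with d omega = (∂Q/∂x - ∂P/∂y) dx ∧ dy.
  ∂Q/∂x = -4*x
  ∂P/∂y = 0
  integrand = ∂Q/∂x - ∂P/∂y = -4*x.
Integrating over R: integral_0^1 integral_0^{1-x} (-4*x) dy dx = -2/3.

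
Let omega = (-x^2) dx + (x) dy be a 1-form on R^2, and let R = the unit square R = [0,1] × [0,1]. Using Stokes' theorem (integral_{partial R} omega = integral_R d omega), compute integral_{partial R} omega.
integral_(partial R) omega = 1

Stokes: integral_partial_R omega = integral_R d omega with d omega = (∂Q/∂x - ∂P/∂y) dx ∧ dy.
  ∂Q/∂x = 1
  ∂P/∂y = 0
  integrand = ∂Q/∂x - ∂P/∂y = 1.
Integrating over R: integral_0^1 integral_0^1 (1) dx dy = 1.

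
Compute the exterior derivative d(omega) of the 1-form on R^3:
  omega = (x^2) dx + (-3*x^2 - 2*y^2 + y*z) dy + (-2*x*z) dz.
d(omega) = (-6*x) dx ∧ dy + (-2*z) dx ∧ dz + (-y) dy ∧ dz

For a 1-form omega = sum_i f_i dx_i, the exterior derivative is
  d(omega) = sum_{i < j} (∂f_j/∂x_i - ∂f_i/∂x_j) dx_i ∧ dx_j.
  coefficient of dx ∧ dy: ∂f_2/∂x - ∂f_1/∂y = ∂(-3*x^2 - 2*y^2 + y*z)/∂x - ∂(x^2)/∂y = -6*x
  coefficient of dx ∧ dz: ∂f_3/∂x - ∂f_1/∂z = ∂(-2*x*z)/∂x - ∂(x^2)/∂z = -2*z
  coefficient of dy ∧ dz: ∂f_3/∂y - ∂f_2/∂z = ∂(-2*x*z)/∂y - ∂(-3*x^2 - 2*y^2 + y*z)/∂z = -y
Assembling: d(omega) = (-6*x) dx ∧ dy + (-2*z) dx ∧ dz + (-y) dy ∧ dz.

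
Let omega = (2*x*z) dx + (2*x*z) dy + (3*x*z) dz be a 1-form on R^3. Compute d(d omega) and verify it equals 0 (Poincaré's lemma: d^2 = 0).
d(d omega) = 0

Step 1: d omega = sum_{i<j} (∂f_j/∂x_i - ∂f_i/∂x_j) dx_i ∧ dx_j:
  coeff of dx ∧ dy: 2*z
  coeff of dx ∧ dz: -2*x + 3*z
  coeff of dy ∧ dz: -2*x
Step 2: Apply d again to each 2-form coefficient. The only possible 3-form in R^3 is dx ∧ dy ∧ dz, with coefficient
  ∂(coeff of dy∧dz)/∂x - ∂(coeff of dx∧dz)/∂y + ∂(coeff of dx∧dy)/∂z
  = ∂/∂x (-2*x) - ∂/∂y (-2*x + 3*z) + ∂/∂z (2*z).
Each of these terms simplifies to sums of mixed partials that cancel in pairs. The result is 0 (by equality of mixed partials for smooth functions — Schwarz / Clairaut).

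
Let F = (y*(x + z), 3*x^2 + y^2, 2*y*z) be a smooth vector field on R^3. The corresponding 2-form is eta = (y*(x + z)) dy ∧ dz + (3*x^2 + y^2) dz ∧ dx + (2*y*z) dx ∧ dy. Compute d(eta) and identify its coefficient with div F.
d(eta) = (5*y) dx ∧ dy ∧ dz; div F = 5*y

For a 2-form in R^3 of the form above, applying d gives a 3-form with coefficient ∂P/∂x + ∂Q/∂y + ∂R/∂z:
  ∂P/∂x = y
  ∂Q/∂y = 2*y
  ∂R/∂z = 2*y
Sum = 5*y, which is exactly div F.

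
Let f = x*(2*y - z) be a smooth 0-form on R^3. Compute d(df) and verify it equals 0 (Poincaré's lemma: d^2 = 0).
d(df) = 0

Step 1: df = sum_i (∂f/∂x_i) dx_i = (2*y - z) dx + (2*x) dy + (-x) dz.
Step 2: Apply d again. Using the 1-form formula, the coefficient of dx ∧ dy in d(df) is ∂^2 f/∂x ∂y - ∂^2 f/∂y ∂x = (2) - (2) = 0 (equality of mixed partials for smooth f).
Similarly for dx ∧ dz and dy ∧ dz — all coefficients vanish. So d(df) = 0.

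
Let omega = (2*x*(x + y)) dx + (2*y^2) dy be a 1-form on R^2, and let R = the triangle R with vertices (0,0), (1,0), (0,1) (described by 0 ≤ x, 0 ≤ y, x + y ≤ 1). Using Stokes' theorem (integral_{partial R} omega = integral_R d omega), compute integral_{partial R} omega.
integral_(partial R) omega = -1/3

Stokes: integral_partial_R omega = integral_R d omega with d omega = (∂Q/∂x - ∂P/∂y) dx ∧ dy.
  ∂Q/∂x = 0
  ∂P/∂y = 2*x
  integrand = ∂Q/∂x - ∂P/∂y = -2*x.
Integrating over R: integral_0^1 integral_0^{1-x} (-2*x) dy dx = -1/3.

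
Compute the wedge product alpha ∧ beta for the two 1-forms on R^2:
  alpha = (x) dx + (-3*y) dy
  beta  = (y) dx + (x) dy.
alpha ∧ beta = (x^2 + 3*y^2) dx ∧ dy

Distribute the wedge, using dx_i ∧ dx_j = -dx_j ∧ dx_i and dx_i ∧ dx_i = 0. For each pair (i, j) with i < j, the coefficient of dx_i ∧ dx_j in alpha ∧ beta is (alpha_i * beta_j - alpha_j * beta_i). Collecting: alpha ∧ beta = (x^2 + 3*y^2) dx ∧ dy.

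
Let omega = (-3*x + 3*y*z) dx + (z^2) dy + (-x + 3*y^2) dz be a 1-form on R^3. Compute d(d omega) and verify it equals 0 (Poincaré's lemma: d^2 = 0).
d(d omega) = 0

Step 1: d omega = sum_{i<j} (∂f_j/∂x_i - ∂f_i/∂x_j) dx_i ∧ dx_j:
  coeff of dx ∧ dy: -3*z
  coeff of dx ∧ dz: -3*y - 1
  coeff of dy ∧ dz: 6*y - 2*z
Step 2: Apply d again to each 2-form coefficient. The only possible 3-form in R^3 is dx ∧ dy ∧ dz, with coefficient
  ∂(coeff of dy∧dz)/∂x - ∂(coeff of dx∧dz)/∂y + ∂(coeff of dx∧dy)/∂z
  = ∂/∂x (6*y - 2*z) - ∂/∂y (-3*y - 1) + ∂/∂z (-3*z).
Each of these terms simplifies to sums of mixed partials that cancel in pairs. The result is 0 (by equality of mixed partials for smooth functions — Schwarz / Clairaut).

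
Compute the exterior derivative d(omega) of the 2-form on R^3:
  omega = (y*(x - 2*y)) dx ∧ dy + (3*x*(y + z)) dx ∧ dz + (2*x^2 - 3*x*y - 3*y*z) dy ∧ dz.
d(omega) = (x - 3*y) dx ∧ dy ∧ dz

For a 2-form omega = sum_{i<j} g_{ij} dx_i ∧ dx_j, the exterior derivative is
  d(omega) = sum_{i<j} d(g_{ij}) ∧ dx_i ∧ dx_j = sum_{i<j, k} (∂g_{ij}/∂x_k) dx_k ∧ dx_i ∧ dx_j.
Expand each term, using dx_k ∧ dx_i ∧ dx_j = sgn(permutation) dx_{(a)} ∧ dx_{(b)} ∧ dx_{(c)} with (a < b < c) sorted:
  d(3*x*(y + z)) includes (∂/∂y)(3*x*(y + z)) dy = (3*x) dy, which multiplied by dx ∧ dz gives (-3*x) dx ∧ dy ∧ dz
  d(2*x^2 - 3*x*y - 3*y*z) includes (∂/∂x)(2*x^2 - 3*x*y - 3*y*z) dx = (4*x - 3*y) dx, which multiplied by dy ∧ dz gives (4*x - 3*y) dx ∧ dy ∧ dz
Collecting like 3-forms: d(omega) = (x - 3*y) dx ∧ dy ∧ dz.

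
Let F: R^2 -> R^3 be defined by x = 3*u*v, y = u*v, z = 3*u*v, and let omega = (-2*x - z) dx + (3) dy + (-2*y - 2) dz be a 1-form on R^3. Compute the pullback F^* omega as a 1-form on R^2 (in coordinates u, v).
F^* omega = (3*v*(-11*u*v - 1)) du + (3*u*(-11*u*v - 1)) dv

Using F^*(f dg) = (f ∘ F) d(g ∘ F), substitute each coordinate x_i by F_i(u, v) in f_i, and replace dx_i by d F_i = (∂F_i/∂u) du + (∂F_i/∂v) dv.
  For the x component: f_1(F) = -9*u*v; d F_1 = (3*v) du + (3*u) dv
  For the y component: f_2(F) = 3; d F_2 = (v) du + (u) dv
  For the z component: f_3(F) = -2*u*v - 2; d F_3 = (3*v) du + (3*u) dv
Combining and collecting du, dv coefficients:
  coeff of du: 3*v*(-11*u*v - 1)
  coeff of dv: 3*u*(-11*u*v - 1)
F^* omega = (3*v*(-11*u*v - 1)) du + (3*u*(-11*u*v - 1)) dv.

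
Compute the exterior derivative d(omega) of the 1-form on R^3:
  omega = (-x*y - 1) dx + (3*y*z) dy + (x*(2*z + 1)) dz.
d(omega) = (x) dx ∧ dy + (2*z + 1) dx ∧ dz + (-3*y) dy ∧ dz

For a 1-form omega = sum_i f_i dx_i, the exterior derivative is
  d(omega) = sum_{i < j} (∂f_j/∂x_i - ∂f_i/∂x_j) dx_i ∧ dx_j.
  coefficient of dx ∧ dy: ∂f_2/∂x - ∂f_1/∂y = ∂(3*y*z)/∂x - ∂(-x*y - 1)/∂y = x
  coefficient of dx ∧ dz: ∂f_3/∂x - ∂f_1/∂z = ∂(x*(2*z + 1))/∂x - ∂(-x*y - 1)/∂z = 2*z + 1
  coefficient of dy ∧ dz: ∂f_3/∂y - ∂f_2/∂z = ∂(x*(2*z + 1))/∂y - ∂(3*y*z)/∂z = -3*y
Assembling: d(omega) = (x) dx ∧ dy + (2*z + 1) dx ∧ dz + (-3*y) dy ∧ dz.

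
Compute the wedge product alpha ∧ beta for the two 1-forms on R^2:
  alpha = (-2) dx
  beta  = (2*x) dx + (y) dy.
alpha ∧ beta = (-2*y) dx ∧ dy

Distribute the wedge, using dx_i ∧ dx_j = -dx_j ∧ dx_i and dx_i ∧ dx_i = 0. For each pair (i, j) with i < j, the coefficient of dx_i ∧ dx_j in alpha ∧ beta is (alpha_i * beta_j - alpha_j * beta_i). Collecting: alpha ∧ beta = (-2*y) dx ∧ dy.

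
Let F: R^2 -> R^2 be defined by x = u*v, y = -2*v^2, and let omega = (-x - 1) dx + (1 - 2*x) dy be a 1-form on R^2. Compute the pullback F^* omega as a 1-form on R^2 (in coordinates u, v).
F^* omega = (v*(-u*v - 1)) du + (-u^2*v + 8*u*v^2 - u - 4*v) dv

Using F^*(f dg) = (f ∘ F) d(g ∘ F), substitute each coordinate x_i by F_i(u, v) in f_i, and replace dx_i by d F_i = (∂F_i/∂u) du + (∂F_i/∂v) dv.
  For the x component: f_1(F) = -u*v - 1; d F_1 = (v) du + (u) dv
  For the y component: f_2(F) = -2*u*v + 1; d F_2 = (0) du + (-4*v) dv
Combining and collecting du, dv coefficients:
  coeff of du: v*(-u*v - 1)
  coeff of dv: -u^2*v + 8*u*v^2 - u - 4*v
F^* omega = (v*(-u*v - 1)) du + (-u^2*v + 8*u*v^2 - u - 4*v) dv.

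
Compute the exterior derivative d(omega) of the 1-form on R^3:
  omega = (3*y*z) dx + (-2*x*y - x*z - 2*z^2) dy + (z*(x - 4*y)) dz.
d(omega) = (-2*y - 4*z) dx ∧ dy + (-3*y + z) dx ∧ dz + (x) dy ∧ dz

For a 1-form omega = sum_i f_i dx_i, the exterior derivative is
  d(omega) = sum_{i < j} (∂f_j/∂x_i - ∂f_i/∂x_j) dx_i ∧ dx_j.
  coefficient of dx ∧ dy: ∂f_2/∂x - ∂f_1/∂y = ∂(-2*x*y - x*z - 2*z^2)/∂x - ∂(3*y*z)/∂y = -2*y - 4*z
  coefficient of dx ∧ dz: ∂f_3/∂x - ∂f_1/∂z = ∂(z*(x - 4*y))/∂x - ∂(3*y*z)/∂z = -3*y + z
  coefficient of dy ∧ dz: ∂f_3/∂y - ∂f_2/∂z = ∂(z*(x - 4*y))/∂y - ∂(-2*x*y - x*z - 2*z^2)/∂z = x
Assembling: d(omega) = (-2*y - 4*z) dx ∧ dy + (-3*y + z) dx ∧ dz + (x) dy ∧ dz.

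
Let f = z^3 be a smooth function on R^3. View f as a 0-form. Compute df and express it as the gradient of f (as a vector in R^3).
df = (0) dx + (0) dy + (3*z^2) dz; grad f = (0, 0, 3*z^2)

For a 0-form f, d f = (∂f/∂x) dx + (∂f/∂y) dy + (∂f/∂z) dz. The components of the vector representation are exactly the entries of grad f in Cartesian coordinates:
  ∂f/∂x = 0
  ∂f/∂y = 0
  ∂f/∂z = 3*z^2.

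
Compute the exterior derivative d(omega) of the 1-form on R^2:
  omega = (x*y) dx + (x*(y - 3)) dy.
d(omega) = (-x + y - 3) dx ∧ dy

For a 1-form omega = sum_i f_i dx_i, the exterior derivative is
  d(omega) = sum_{i < j} (∂f_j/∂x_i - ∂f_i/∂x_j) dx_i ∧ dx_j.
  coefficient of dx ∧ dy: ∂f_2/∂x - ∂f_1/∂y = ∂(x*(y - 3))/∂x - ∂(x*y)/∂y = -x + y - 3
Assembling: d(omega) = (-x + y - 3) dx ∧ dy.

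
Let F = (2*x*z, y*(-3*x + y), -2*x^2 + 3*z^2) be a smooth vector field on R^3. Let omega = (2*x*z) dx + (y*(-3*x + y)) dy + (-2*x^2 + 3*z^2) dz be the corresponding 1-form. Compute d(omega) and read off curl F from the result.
d(omega) = (0) dy ∧ dz + (6*x) dz ∧ dx + (-3*y) dx ∧ dy; curl F = (0, 6*x, -3*y)

d omega = sum_{i<j} (∂f_j/∂x_i - ∂f_i/∂x_j) dx_i ∧ dx_j. Under the identification (dy ∧ dz, dz ∧ dx, dx ∧ dy) ↔ (e_x, e_y, e_z), the coefficients are exactly the components of curl F. Compute:
  ∂R/∂y - ∂Q/∂z = (0) - (0) = 0
  ∂P/∂z - ∂R/∂x = (2*x) - (-4*x) = 6*x
  ∂Q/∂x - ∂P/∂y = (-3*y) - (0) = -3*y.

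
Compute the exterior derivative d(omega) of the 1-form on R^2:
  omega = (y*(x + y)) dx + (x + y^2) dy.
d(omega) = (-x - 2*y + 1) dx ∧ dy

For a 1-form omega = sum_i f_i dx_i, the exterior derivative is
  d(omega) = sum_{i < j} (∂f_j/∂x_i - ∂f_i/∂x_j) dx_i ∧ dx_j.
  coefficient of dx ∧ dy: ∂f_2/∂x - ∂f_1/∂y = ∂(x + y^2)/∂x - ∂(y*(x + y))/∂y = -x - 2*y + 1
Assembling: d(omega) = (-x - 2*y + 1) dx ∧ dy.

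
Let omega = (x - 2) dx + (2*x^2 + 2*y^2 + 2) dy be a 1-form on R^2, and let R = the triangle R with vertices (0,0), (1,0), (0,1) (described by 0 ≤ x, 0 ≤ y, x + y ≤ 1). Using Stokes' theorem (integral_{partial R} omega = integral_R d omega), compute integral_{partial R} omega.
integral_(partial R) omega = 2/3

Stokes: integral_partial_R omega = integral_R d omega with d omega = (∂Q/∂x - ∂P/∂y) dx ∧ dy.
  ∂Q/∂x = 4*x
  ∂P/∂y = 0
  integrand = ∂Q/∂x - ∂P/∂y = 4*x.
Integrating over R: integral_0^1 integral_0^{1-x} (4*x) dy dx = 2/3.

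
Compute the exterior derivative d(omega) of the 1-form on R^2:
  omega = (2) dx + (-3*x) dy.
d(omega) = (-3) dx ∧ dy

For a 1-form omega = sum_i f_i dx_i, the exterior derivative is
  d(omega) = sum_{i < j} (∂f_j/∂x_i - ∂f_i/∂x_j) dx_i ∧ dx_j.
  coefficient of dx ∧ dy: ∂f_2/∂x - ∂f_1/∂y = ∂(-3*x)/∂x - ∂(2)/∂y = -3
Assembling: d(omega) = (-3) dx ∧ dy.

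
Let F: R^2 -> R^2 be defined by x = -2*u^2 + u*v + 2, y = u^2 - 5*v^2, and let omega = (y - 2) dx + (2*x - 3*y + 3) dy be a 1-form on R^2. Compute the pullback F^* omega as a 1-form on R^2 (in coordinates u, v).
F^* omega = (-18*u^3 + 5*u^2*v + 50*u*v^2 + 22*u - 5*v^3 - 2*v) du + (u^3 + 70*u^2*v - 25*u*v^2 - 2*u - 150*v^3 - 70*v) dv

Using F^*(f dg) = (f ∘ F) d(g ∘ F), substitute each coordinate x_i by F_i(u, v) in f_i, and replace dx_i by d F_i = (∂F_i/∂u) du + (∂F_i/∂v) dv.
  For the x component: f_1(F) = u^2 - 5*v^2 - 2; d F_1 = (-4*u + v) du + (u) dv
  For the y component: f_2(F) = -7*u^2 + 2*u*v + 15*v^2 + 7; d F_2 = (2*u) du + (-10*v) dv
Combining and collecting du, dv coefficients:
  coeff of du: -18*u^3 + 5*u^2*v + 50*u*v^2 + 22*u - 5*v^3 - 2*v
  coeff of dv: u^3 + 70*u^2*v - 25*u*v^2 - 2*u - 150*v^3 - 70*v
F^* omega = (-18*u^3 + 5*u^2*v + 50*u*v^2 + 22*u - 5*v^3 - 2*v) du + (u^3 + 70*u^2*v - 25*u*v^2 - 2*u - 150*v^3 - 70*v) dv.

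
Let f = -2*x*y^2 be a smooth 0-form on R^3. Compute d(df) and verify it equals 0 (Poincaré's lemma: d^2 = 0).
d(df) = 0

Step 1: df = sum_i (∂f/∂x_i) dx_i = (-2*y^2) dx + (-4*x*y) dy + (0) dz.
Step 2: Apply d again. Using the 1-form formula, the coefficient of dx ∧ dy in d(df) is ∂^2 f/∂x ∂y - ∂^2 f/∂y ∂x = (-4*y) - (-4*y) = 0 (equality of mixed partials for smooth f).
Similarly for dx ∧ dz and dy ∧ dz — all coefficients vanish. So d(df) = 0.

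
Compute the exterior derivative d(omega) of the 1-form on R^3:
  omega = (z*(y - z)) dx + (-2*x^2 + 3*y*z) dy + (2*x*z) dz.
d(omega) = (-4*x - z) dx ∧ dy + (-y + 4*z) dx ∧ dz + (-3*y) dy ∧ dz

For a 1-form omega = sum_i f_i dx_i, the exterior derivative is
  d(omega) = sum_{i < j} (∂f_j/∂x_i - ∂f_i/∂x_j) dx_i ∧ dx_j.
  coefficient of dx ∧ dy: ∂f_2/∂x - ∂f_1/∂y = ∂(-2*x^2 + 3*y*z)/∂x - ∂(z*(y - z))/∂y = -4*x - z
  coefficient of dx ∧ dz: ∂f_3/∂x - ∂f_1/∂z = ∂(2*x*z)/∂x - ∂(z*(y - z))/∂z = -y + 4*z
  coefficient of dy ∧ dz: ∂f_3/∂y - ∂f_2/∂z = ∂(2*x*z)/∂y - ∂(-2*x^2 + 3*y*z)/∂z = -3*y
Assembling: d(omega) = (-4*x - z) dx ∧ dy + (-y + 4*z) dx ∧ dz + (-3*y) dy ∧ dz.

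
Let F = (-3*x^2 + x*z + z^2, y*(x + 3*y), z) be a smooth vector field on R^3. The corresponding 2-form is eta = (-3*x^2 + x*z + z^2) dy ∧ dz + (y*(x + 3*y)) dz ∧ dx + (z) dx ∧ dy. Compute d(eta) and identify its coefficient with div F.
d(eta) = (-5*x + 6*y + z + 1) dx ∧ dy ∧ dz; div F = -5*x + 6*y + z + 1

For a 2-form in R^3 of the form above, applying d gives a 3-form with coefficient ∂P/∂x + ∂Q/∂y + ∂R/∂z:
  ∂P/∂x = -6*x + z
  ∂Q/∂y = x + 6*y
  ∂R/∂z = 1
Sum = -5*x + 6*y + z + 1, which is exactly div F.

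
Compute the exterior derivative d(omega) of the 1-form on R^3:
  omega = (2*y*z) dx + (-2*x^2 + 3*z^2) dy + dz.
d(omega) = (-4*x - 2*z) dx ∧ dy + (-2*y) dx ∧ dz + (-6*z) dy ∧ dz

For a 1-form omega = sum_i f_i dx_i, the exterior derivative is
  d(omega) = sum_{i < j} (∂f_j/∂x_i - ∂f_i/∂x_j) dx_i ∧ dx_j.
  coefficient of dx ∧ dy: ∂f_2/∂x - ∂f_1/∂y = ∂(-2*x^2 + 3*z^2)/∂x - ∂(2*y*z)/∂y = -4*x - 2*z
  coefficient of dx ∧ dz: ∂f_3/∂x - ∂f_1/∂z = ∂(1)/∂x - ∂(2*y*z)/∂z = -2*y
  coefficient of dy ∧ dz: ∂f_3/∂y - ∂f_2/∂z = ∂(1)/∂y - ∂(-2*x^2 + 3*z^2)/∂z = -6*z
Assembling: d(omega) = (-4*x - 2*z) dx ∧ dy + (-2*y) dx ∧ dz + (-6*z) dy ∧ dz.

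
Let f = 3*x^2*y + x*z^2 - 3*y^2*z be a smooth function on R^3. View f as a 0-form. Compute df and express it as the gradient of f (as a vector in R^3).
df = (6*x*y + z^2) dx + (3*x^2 - 6*y*z) dy + (2*x*z - 3*y^2) dz; grad f = (6*x*y + z^2, 3*x^2 - 6*y*z, 2*x*z - 3*y^2)

For a 0-form f, d f = (∂f/∂x) dx + (∂f/∂y) dy + (∂f/∂z) dz. The components of the vector representation are exactly the entries of grad f in Cartesian coordinates:
  ∂f/∂x = 6*x*y + z^2
  ∂f/∂y = 3*x^2 - 6*y*z
  ∂f/∂z = 2*x*z - 3*y^2.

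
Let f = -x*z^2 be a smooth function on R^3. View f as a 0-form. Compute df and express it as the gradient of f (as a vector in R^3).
df = (-z^2) dx + (0) dy + (-2*x*z) dz; grad f = (-z^2, 0, -2*x*z)

For a 0-form f, d f = (∂f/∂x) dx + (∂f/∂y) dy + (∂f/∂z) dz. The components of the vector representation are exactly the entries of grad f in Cartesian coordinates:
  ∂f/∂x = -z^2
  ∂f/∂y = 0
  ∂f/∂z = -2*x*z.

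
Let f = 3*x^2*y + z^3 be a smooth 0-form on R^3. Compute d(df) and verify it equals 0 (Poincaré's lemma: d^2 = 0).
d(df) = 0

Step 1: df = sum_i (∂f/∂x_i) dx_i = (6*x*y) dx + (3*x^2) dy + (3*z^2) dz.
Step 2: Apply d again. Using the 1-form formula, the coefficient of dx ∧ dy in d(df) is ∂^2 f/∂x ∂y - ∂^2 f/∂y ∂x = (6*x) - (6*x) = 0 (equality of mixed partials for smooth f).
Similarly for dx ∧ dz and dy ∧ dz — all coefficients vanish. So d(df) = 0.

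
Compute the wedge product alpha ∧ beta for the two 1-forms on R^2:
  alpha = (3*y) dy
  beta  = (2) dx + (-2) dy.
alpha ∧ beta = (-6*y) dx ∧ dy

Distribute the wedge, using dx_i ∧ dx_j = -dx_j ∧ dx_i and dx_i ∧ dx_i = 0. For each pair (i, j) with i < j, the coefficient of dx_i ∧ dx_j in alpha ∧ beta is (alpha_i * beta_j - alpha_j * beta_i). Collecting: alpha ∧ beta = (-6*y) dx ∧ dy.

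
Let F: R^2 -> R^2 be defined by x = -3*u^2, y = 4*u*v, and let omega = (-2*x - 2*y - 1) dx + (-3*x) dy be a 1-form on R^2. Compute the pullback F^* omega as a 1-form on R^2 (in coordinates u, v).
F^* omega = (6*u*(-6*u^2 + 14*u*v + 1)) du + (36*u^3) dv

Using F^*(f dg) = (f ∘ F) d(g ∘ F), substitute each coordinate x_i by F_i(u, v) in f_i, and replace dx_i by d F_i = (∂F_i/∂u) du + (∂F_i/∂v) dv.
  For the x component: f_1(F) = 6*u^2 - 8*u*v - 1; d F_1 = (-6*u) du + (0) dv
  For the y component: f_2(F) = 9*u^2; d F_2 = (4*v) du + (4*u) dv
Combining and collecting du, dv coefficients:
  coeff of du: 6*u*(-6*u^2 + 14*u*v + 1)
  coeff of dv: 36*u^3
F^* omega = (6*u*(-6*u^2 + 14*u*v + 1)) du + (36*u^3) dv.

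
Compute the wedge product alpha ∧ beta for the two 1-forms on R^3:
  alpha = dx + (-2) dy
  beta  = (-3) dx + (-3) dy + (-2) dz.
alpha ∧ beta = (-9) dx ∧ dy + (-2) dx ∧ dz + (4) dy ∧ dz

Distribute the wedge, using dx_i ∧ dx_j = -dx_j ∧ dx_i and dx_i ∧ dx_i = 0. For each pair (i, j) with i < j, the coefficient of dx_i ∧ dx_j in alpha ∧ beta is (alpha_i * beta_j - alpha_j * beta_i). Collecting: alpha ∧ beta = (-9) dx ∧ dy + (-2) dx ∧ dz + (4) dy ∧ dz.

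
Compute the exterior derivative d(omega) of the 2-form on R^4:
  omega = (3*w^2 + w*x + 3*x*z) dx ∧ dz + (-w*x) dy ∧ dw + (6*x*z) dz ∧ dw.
d(omega) = (6*w + x + 6*z) dx ∧ dz ∧ dw + (-w) dx ∧ dy ∧ dw

For a 2-form omega = sum_{i<j} g_{ij} dx_i ∧ dx_j, the exterior derivative is
  d(omega) = sum_{i<j} d(g_{ij}) ∧ dx_i ∧ dx_j = sum_{i<j, k} (∂g_{ij}/∂x_k) dx_k ∧ dx_i ∧ dx_j.
Expand each term, using dx_k ∧ dx_i ∧ dx_j = sgn(permutation) dx_{(a)} ∧ dx_{(b)} ∧ dx_{(c)} with (a < b < c) sorted:
  d(3*w^2 + w*x + 3*x*z) includes (∂/∂w)(3*w^2 + w*x + 3*x*z) dw = (6*w + x) dw, which multiplied by dx ∧ dz gives (6*w + x) dx ∧ dz ∧ dw
  d(-w*x) includes (∂/∂x)(-w*x) dx = (-w) dx, which multiplied by dy ∧ dw gives (-w) dx ∧ dy ∧ dw
  d(6*x*z) includes (∂/∂x)(6*x*z) dx = (6*z) dx, which multiplied by dz ∧ dw gives (6*z) dx ∧ dz ∧ dw
Collecting like 3-forms: d(omega) = (6*w + x + 6*z) dx ∧ dz ∧ dw + (-w) dx ∧ dy ∧ dw.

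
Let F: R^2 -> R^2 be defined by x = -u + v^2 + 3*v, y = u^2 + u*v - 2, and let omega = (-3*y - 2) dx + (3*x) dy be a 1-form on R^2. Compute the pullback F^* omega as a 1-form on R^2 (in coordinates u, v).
F^* omega = (-3*u^2 + 6*u*v^2 + 18*u*v + 3*v^3 + 9*v^2 - 4) du + (-6*u^2*v - 12*u^2 - 3*u*v^2 + 8*v + 12) dv

Using F^*(f dg) = (f ∘ F) d(g ∘ F), substitute each coordinate x_i by F_i(u, v) in f_i, and replace dx_i by d F_i = (∂F_i/∂u) du + (∂F_i/∂v) dv.
  For the x component: f_1(F) = -3*u^2 - 3*u*v + 4; d F_1 = (-1) du + (2*v + 3) dv
  For the y component: f_2(F) = -3*u + 3*v^2 + 9*v; d F_2 = (2*u + v) du + (u) dv
Combining and collecting du, dv coefficients:
  coeff of du: -3*u^2 + 6*u*v^2 + 18*u*v + 3*v^3 + 9*v^2 - 4
  coeff of dv: -6*u^2*v - 12*u^2 - 3*u*v^2 + 8*v + 12
F^* omega = (-3*u^2 + 6*u*v^2 + 18*u*v + 3*v^3 + 9*v^2 - 4) du + (-6*u^2*v - 12*u^2 - 3*u*v^2 + 8*v + 12) dv.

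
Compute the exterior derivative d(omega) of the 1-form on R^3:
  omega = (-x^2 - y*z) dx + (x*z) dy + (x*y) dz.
d(omega) = (2*z) dx ∧ dy + (2*y) dx ∧ dz

For a 1-form omega = sum_i f_i dx_i, the exterior derivative is
  d(omega) = sum_{i < j} (∂f_j/∂x_i - ∂f_i/∂x_j) dx_i ∧ dx_j.
  coefficient of dx ∧ dy: ∂f_2/∂x - ∂f_1/∂y = ∂(x*z)/∂x - ∂(-x^2 - y*z)/∂y = 2*z
  coefficient of dx ∧ dz: ∂f_3/∂x - ∂f_1/∂z = ∂(x*y)/∂x - ∂(-x^2 - y*z)/∂z = 2*y
Assembling: d(omega) = (2*z) dx ∧ dy + (2*y) dx ∧ dz.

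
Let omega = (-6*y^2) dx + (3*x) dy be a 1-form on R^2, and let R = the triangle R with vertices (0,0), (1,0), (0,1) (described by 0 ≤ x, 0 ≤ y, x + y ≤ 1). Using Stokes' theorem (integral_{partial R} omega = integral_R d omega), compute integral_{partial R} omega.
integral_(partial R) omega = 7/2

Stokes: integral_partial_R omega = integral_R d omega with d omega = (∂Q/∂x - ∂P/∂y) dx ∧ dy.
  ∂Q/∂x = 3
  ∂P/∂y = -12*y
  integrand = ∂Q/∂x - ∂P/∂y = 12*y + 3.
Integrating over R: integral_0^1 integral_0^{1-x} (12*y + 3) dy dx = 7/2.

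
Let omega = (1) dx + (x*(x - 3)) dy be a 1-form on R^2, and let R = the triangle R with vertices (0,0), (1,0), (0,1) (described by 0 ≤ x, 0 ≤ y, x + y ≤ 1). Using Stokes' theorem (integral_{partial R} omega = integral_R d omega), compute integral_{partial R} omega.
integral_(partial R) omega = -7/6

Stokes: integral_partial_R omega = integral_R d omega with d omega = (∂Q/∂x - ∂P/∂y) dx ∧ dy.
  ∂Q/∂x = 2*x - 3
  ∂P/∂y = 0
  integrand = ∂Q/∂x - ∂P/∂y = 2*x - 3.
Integrating over R: integral_0^1 integral_0^{1-x} (2*x - 3) dy dx = -7/6.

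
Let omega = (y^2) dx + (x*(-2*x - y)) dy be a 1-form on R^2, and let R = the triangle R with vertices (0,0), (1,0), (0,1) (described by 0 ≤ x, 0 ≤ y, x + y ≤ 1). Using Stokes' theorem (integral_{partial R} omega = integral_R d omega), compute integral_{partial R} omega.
integral_(partial R) omega = -7/6

Stokes: integral_partial_R omega = integral_R d omega with d omega = (∂Q/∂x - ∂P/∂y) dx ∧ dy.
  ∂Q/∂x = -4*x - y
  ∂P/∂y = 2*y
  integrand = ∂Q/∂x - ∂P/∂y = -4*x - 3*y.
Integrating over R: integral_0^1 integral_0^{1-x} (-4*x - 3*y) dy dx = -7/6.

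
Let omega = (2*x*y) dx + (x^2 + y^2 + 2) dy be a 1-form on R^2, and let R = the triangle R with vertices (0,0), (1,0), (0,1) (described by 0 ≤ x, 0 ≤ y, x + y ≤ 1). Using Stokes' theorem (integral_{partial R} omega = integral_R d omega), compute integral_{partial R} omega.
integral_(partial R) omega = 0

Stokes: integral_partial_R omega = integral_R d omega with d omega = (∂Q/∂x - ∂P/∂y) dx ∧ dy.
  ∂Q/∂x = 2*x
  ∂P/∂y = 2*x
  integrand = ∂Q/∂x - ∂P/∂y = 0.
Integrating over R: integral_0^1 integral_0^{1-x} (0) dy dx = 0.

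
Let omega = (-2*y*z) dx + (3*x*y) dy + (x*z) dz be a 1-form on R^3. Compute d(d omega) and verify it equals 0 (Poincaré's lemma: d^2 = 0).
d(d omega) = 0

Step 1: d omega = sum_{i<j} (∂f_j/∂x_i - ∂f_i/∂x_j) dx_i ∧ dx_j:
  coeff of dx ∧ dy: 3*y + 2*z
  coeff of dx ∧ dz: 2*y + z
  coeff of dy ∧ dz: 0
Step 2: Apply d again to each 2-form coefficient. The only possible 3-form in R^3 is dx ∧ dy ∧ dz, with coefficient
  ∂(coeff of dy∧dz)/∂x - ∂(coeff of dx∧dz)/∂y + ∂(coeff of dx∧dy)/∂z
  = ∂/∂x (0) - ∂/∂y (2*y + z) + ∂/∂z (3*y + 2*z).
Each of these terms simplifies to sums of mixed partials that cancel in pairs. The result is 0 (by equality of mixed partials for smooth functions — Schwarz / Clairaut).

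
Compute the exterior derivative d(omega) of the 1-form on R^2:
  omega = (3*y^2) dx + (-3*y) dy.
d(omega) = (-6*y) dx ∧ dy

For a 1-form omega = sum_i f_i dx_i, the exterior derivative is
  d(omega) = sum_{i < j} (∂f_j/∂x_i - ∂f_i/∂x_j) dx_i ∧ dx_j.
  coefficient of dx ∧ dy: ∂f_2/∂x - ∂f_1/∂y = ∂(-3*y)/∂x - ∂(3*y^2)/∂y = -6*y
Assembling: d(omega) = (-6*y) dx ∧ dy.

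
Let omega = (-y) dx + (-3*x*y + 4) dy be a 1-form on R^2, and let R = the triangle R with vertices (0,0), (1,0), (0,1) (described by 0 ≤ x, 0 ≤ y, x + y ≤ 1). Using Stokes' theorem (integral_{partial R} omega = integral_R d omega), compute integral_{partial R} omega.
integral_(partial R) omega = 0

Stokes: integral_partial_R omega = integral_R d omega with d omega = (∂Q/∂x - ∂P/∂y) dx ∧ dy.
  ∂Q/∂x = -3*y
  ∂P/∂y = -1
  integrand = ∂Q/∂x - ∂P/∂y = 1 - 3*y.
Integrating over R: integral_0^1 integral_0^{1-x} (1 - 3*y) dy dx = 0.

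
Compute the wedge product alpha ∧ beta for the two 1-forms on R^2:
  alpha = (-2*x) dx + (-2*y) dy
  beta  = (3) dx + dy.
alpha ∧ beta = (-2*x + 6*y) dx ∧ dy

Distribute the wedge, using dx_i ∧ dx_j = -dx_j ∧ dx_i and dx_i ∧ dx_i = 0. For each pair (i, j) with i < j, the coefficient of dx_i ∧ dx_j in alpha ∧ beta is (alpha_i * beta_j - alpha_j * beta_i). Collecting: alpha ∧ beta = (-2*x + 6*y) dx ∧ dy.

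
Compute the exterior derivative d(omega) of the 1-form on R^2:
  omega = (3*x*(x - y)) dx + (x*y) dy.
d(omega) = (3*x + y) dx ∧ dy

For a 1-form omega = sum_i f_i dx_i, the exterior derivative is
  d(omega) = sum_{i < j} (∂f_j/∂x_i - ∂f_i/∂x_j) dx_i ∧ dx_j.
  coefficient of dx ∧ dy: ∂f_2/∂x - ∂f_1/∂y = ∂(x*y)/∂x - ∂(3*x*(x - y))/∂y = 3*x + y
Assembling: d(omega) = (3*x + y) dx ∧ dy.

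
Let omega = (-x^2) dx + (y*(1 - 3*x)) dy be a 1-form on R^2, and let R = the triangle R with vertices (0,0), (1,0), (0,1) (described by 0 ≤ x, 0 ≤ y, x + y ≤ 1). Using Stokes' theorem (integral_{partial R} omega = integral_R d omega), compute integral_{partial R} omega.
integral_(partial R) omega = -1/2

Stokes: integral_partial_R omega = integral_R d omega with d omega = (∂Q/∂x - ∂P/∂y) dx ∧ dy.
  ∂Q/∂x = -3*y
  ∂P/∂y = 0
  integrand = ∂Q/∂x - ∂P/∂y = -3*y.
Integrating over R: integral_0^1 integral_0^{1-x} (-3*y) dy dx = -1/2.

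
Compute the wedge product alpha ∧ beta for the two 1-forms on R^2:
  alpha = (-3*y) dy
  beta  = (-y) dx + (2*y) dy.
alpha ∧ beta = (-3*y^2) dx ∧ dy

Distribute the wedge, using dx_i ∧ dx_j = -dx_j ∧ dx_i and dx_i ∧ dx_i = 0. For each pair (i, j) with i < j, the coefficient of dx_i ∧ dx_j in alpha ∧ beta is (alpha_i * beta_j - alpha_j * beta_i). Collecting: alpha ∧ beta = (-3*y^2) dx ∧ dy.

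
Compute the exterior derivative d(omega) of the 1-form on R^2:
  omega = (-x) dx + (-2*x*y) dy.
d(omega) = (-2*y) dx ∧ dy

For a 1-form omega = sum_i f_i dx_i, the exterior derivative is
  d(omega) = sum_{i < j} (∂f_j/∂x_i - ∂f_i/∂x_j) dx_i ∧ dx_j.
  coefficient of dx ∧ dy: ∂f_2/∂x - ∂f_1/∂y = ∂(-2*x*y)/∂x - ∂(-x)/∂y = -2*y
Assembling: d(omega) = (-2*y) dx ∧ dy.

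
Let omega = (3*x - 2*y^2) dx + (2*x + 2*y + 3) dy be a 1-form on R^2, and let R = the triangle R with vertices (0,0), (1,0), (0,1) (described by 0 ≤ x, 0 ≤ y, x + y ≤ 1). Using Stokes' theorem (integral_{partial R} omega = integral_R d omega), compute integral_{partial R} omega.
integral_(partial R) omega = 5/3

Stokes: integral_partial_R omega = integral_R d omega with d omega = (∂Q/∂x - ∂P/∂y) dx ∧ dy.
  ∂Q/∂x = 2
  ∂P/∂y = -4*y
  integrand = ∂Q/∂x - ∂P/∂y = 4*y + 2.
Integrating over R: integral_0^1 integral_0^{1-x} (4*y + 2) dy dx = 5/3.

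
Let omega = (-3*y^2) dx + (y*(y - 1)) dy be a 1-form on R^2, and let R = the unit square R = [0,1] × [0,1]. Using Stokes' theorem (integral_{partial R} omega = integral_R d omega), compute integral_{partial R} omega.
integral_(partial R) omega = 3

Stokes: integral_partial_R omega = integral_R d omega with d omega = (∂Q/∂x - ∂P/∂y) dx ∧ dy.
  ∂Q/∂x = 0
  ∂P/∂y = -6*y
  integrand = ∂Q/∂x - ∂P/∂y = 6*y.
Integrating over R: integral_0^1 integral_0^1 (6*y) dx dy = 3.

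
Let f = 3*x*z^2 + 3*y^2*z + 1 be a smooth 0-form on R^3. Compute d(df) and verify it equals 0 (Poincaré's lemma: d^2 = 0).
d(df) = 0

Step 1: df = sum_i (∂f/∂x_i) dx_i = (3*z^2) dx + (6*y*z) dy + (6*x*z + 3*y^2) dz.
Step 2: Apply d again. Using the 1-form formula, the coefficient of dx ∧ dy in d(df) is ∂^2 f/∂x ∂y - ∂^2 f/∂y ∂x = (0) - (0) = 0 (equality of mixed partials for smooth f).
Similarly for dx ∧ dz and dy ∧ dz — all coefficients vanish. So d(df) = 0.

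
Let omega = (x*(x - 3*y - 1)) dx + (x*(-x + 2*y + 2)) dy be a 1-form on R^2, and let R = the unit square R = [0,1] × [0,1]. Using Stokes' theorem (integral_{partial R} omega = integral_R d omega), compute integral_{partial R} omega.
integral_(partial R) omega = 7/2

Stokes: integral_partial_R omega = integral_R d omega with d omega = (∂Q/∂x - ∂P/∂y) dx ∧ dy.
  ∂Q/∂x = -2*x + 2*y + 2
  ∂P/∂y = -3*x
  integrand = ∂Q/∂x - ∂P/∂y = x + 2*y + 2.
Integrating over R: integral_0^1 integral_0^1 (x + 2*y + 2) dx dy = 7/2.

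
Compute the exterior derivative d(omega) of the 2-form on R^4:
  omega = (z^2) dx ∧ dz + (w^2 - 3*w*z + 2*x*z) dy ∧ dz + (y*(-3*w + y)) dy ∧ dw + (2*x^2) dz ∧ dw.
d(omega) = (2*z) dx ∧ dy ∧ dz + (2*w - 3*z) dy ∧ dz ∧ dw + (4*x) dx ∧ dz ∧ dw

For a 2-form omega = sum_{i<j} g_{ij} dx_i ∧ dx_j, the exterior derivative is
  d(omega) = sum_{i<j} d(g_{ij}) ∧ dx_i ∧ dx_j = sum_{i<j, k} (∂g_{ij}/∂x_k) dx_k ∧ dx_i ∧ dx_j.
Expand each term, using dx_k ∧ dx_i ∧ dx_j = sgn(permutation) dx_{(a)} ∧ dx_{(b)} ∧ dx_{(c)} with (a < b < c) sorted:
  d(w^2 - 3*w*z + 2*x*z) includes (∂/∂x)(w^2 - 3*w*z + 2*x*z) dx = (2*z) dx, which multiplied by dy ∧ dz gives (2*z) dx ∧ dy ∧ dz
  d(w^2 - 3*w*z + 2*x*z) includes (∂/∂w)(w^2 - 3*w*z + 2*x*z) dw = (2*w - 3*z) dw, which multiplied by dy ∧ dz gives (2*w - 3*z) dy ∧ dz ∧ dw
  d(2*x^2) includes (∂/∂x)(2*x^2) dx = (4*x) dx, which multiplied by dz ∧ dw gives (4*x) dx ∧ dz ∧ dw
Collecting like 3-forms: d(omega) = (2*z) dx ∧ dy ∧ dz + (2*w - 3*z) dy ∧ dz ∧ dw + (4*x) dx ∧ dz ∧ dw.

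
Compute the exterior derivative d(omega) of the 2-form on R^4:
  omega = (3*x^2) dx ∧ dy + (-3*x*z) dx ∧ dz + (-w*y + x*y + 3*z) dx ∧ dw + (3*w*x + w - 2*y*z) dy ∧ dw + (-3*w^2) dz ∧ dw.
d(omega) = (4*w - x) dx ∧ dy ∧ dw + (-3) dx ∧ dz ∧ dw + (2*y) dy ∧ dz ∧ dw

For a 2-form omega = sum_{i<j} g_{ij} dx_i ∧ dx_j, the exterior derivative is
  d(omega) = sum_{i<j} d(g_{ij}) ∧ dx_i ∧ dx_j = sum_{i<j, k} (∂g_{ij}/∂x_k) dx_k ∧ dx_i ∧ dx_j.
Expand each term, using dx_k ∧ dx_i ∧ dx_j = sgn(permutation) dx_{(a)} ∧ dx_{(b)} ∧ dx_{(c)} with (a < b < c) sorted:
  d(-w*y + x*y + 3*z) includes (∂/∂y)(-w*y + x*y + 3*z) dy = (-w + x) dy, which multiplied by dx ∧ dw gives (w - x) dx ∧ dy ∧ dw
  d(-w*y + x*y + 3*z) includes (∂/∂z)(-w*y + x*y + 3*z) dz = (3) dz, which multiplied by dx ∧ dw gives (-3) dx ∧ dz ∧ dw
  d(3*w*x + w - 2*y*z) includes (∂/∂x)(3*w*x + w - 2*y*z) dx = (3*w) dx, which multiplied by dy ∧ dw gives (3*w) dx ∧ dy ∧ dw
  d(3*w*x + w - 2*y*z) includes (∂/∂z)(3*w*x + w - 2*y*z) dz = (-2*y) dz, which multiplied by dy ∧ dw gives (2*y) dy ∧ dz ∧ dw
Collecting like 3-forms: d(omega) = (4*w - x) dx ∧ dy ∧ dw + (-3) dx ∧ dz ∧ dw + (2*y) dy ∧ dz ∧ dw.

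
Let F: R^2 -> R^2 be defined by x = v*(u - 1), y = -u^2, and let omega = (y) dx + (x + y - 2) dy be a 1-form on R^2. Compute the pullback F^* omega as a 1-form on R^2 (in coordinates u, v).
F^* omega = (u*(2*u^2 - 3*u*v + 2*v + 4)) du + (u^2*(1 - u)) dv

Using F^*(f dg) = (f ∘ F) d(g ∘ F), substitute each coordinate x_i by F_i(u, v) in f_i, and replace dx_i by d F_i = (∂F_i/∂u) du + (∂F_i/∂v) dv.
  For the x component: f_1(F) = -u^2; d F_1 = (v) du + (u - 1) dv
  For the y component: f_2(F) = -u^2 + u*v - v - 2; d F_2 = (-2*u) du + (0) dv
Combining and collecting du, dv coefficients:
  coeff of du: u*(2*u^2 - 3*u*v + 2*v + 4)
  coeff of dv: u^2*(1 - u)
F^* omega = (u*(2*u^2 - 3*u*v + 2*v + 4)) du + (u^2*(1 - u)) dv.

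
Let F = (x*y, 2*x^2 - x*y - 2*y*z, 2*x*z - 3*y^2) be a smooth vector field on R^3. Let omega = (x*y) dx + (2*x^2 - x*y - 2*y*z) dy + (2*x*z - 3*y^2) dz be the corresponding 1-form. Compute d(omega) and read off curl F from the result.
d(omega) = (-4*y) dy ∧ dz + (-2*z) dz ∧ dx + (3*x - y) dx ∧ dy; curl F = (-4*y, -2*z, 3*x - y)

d omega = sum_{i<j} (∂f_j/∂x_i - ∂f_i/∂x_j) dx_i ∧ dx_j. Under the identification (dy ∧ dz, dz ∧ dx, dx ∧ dy) ↔ (e_x, e_y, e_z), the coefficients are exactly the components of curl F. Compute:
  ∂R/∂y - ∂Q/∂z = (-6*y) - (-2*y) = -4*y
  ∂P/∂z - ∂R/∂x = (0) - (2*z) = -2*z
  ∂Q/∂x - ∂P/∂y = (4*x - y) - (x) = 3*x - y.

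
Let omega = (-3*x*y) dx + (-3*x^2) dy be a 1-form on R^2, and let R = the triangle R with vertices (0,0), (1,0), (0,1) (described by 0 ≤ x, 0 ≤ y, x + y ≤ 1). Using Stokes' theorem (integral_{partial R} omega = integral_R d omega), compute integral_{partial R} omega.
integral_(partial R) omega = -1/2

Stokes: integral_partial_R omega = integral_R d omega with d omega = (∂Q/∂x - ∂P/∂y) dx ∧ dy.
  ∂Q/∂x = -6*x
  ∂P/∂y = -3*x
  integrand = ∂Q/∂x - ∂P/∂y = -3*x.
Integrating over R: integral_0^1 integral_0^{1-x} (-3*x) dy dx = -1/2.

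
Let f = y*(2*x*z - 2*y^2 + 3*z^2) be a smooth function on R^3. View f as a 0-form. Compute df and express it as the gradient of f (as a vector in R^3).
df = (2*y*z) dx + (2*x*z - 6*y^2 + 3*z^2) dy + (2*y*(x + 3*z)) dz; grad f = (2*y*z, 2*x*z - 6*y^2 + 3*z^2, 2*y*(x + 3*z))

For a 0-form f, d f = (∂f/∂x) dx + (∂f/∂y) dy + (∂f/∂z) dz. The components of the vector representation are exactly the entries of grad f in Cartesian coordinates:
  ∂f/∂x = 2*y*z
  ∂f/∂y = 2*x*z - 6*y^2 + 3*z^2
  ∂f/∂z = 2*y*(x + 3*z).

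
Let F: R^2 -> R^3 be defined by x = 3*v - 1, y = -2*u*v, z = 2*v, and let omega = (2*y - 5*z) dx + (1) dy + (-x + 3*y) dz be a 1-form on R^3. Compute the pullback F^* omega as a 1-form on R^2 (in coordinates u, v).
F^* omega = (-2*v) du + (-24*u*v - 2*u - 36*v + 2) dv

Using F^*(f dg) = (f ∘ F) d(g ∘ F), substitute each coordinate x_i by F_i(u, v) in f_i, and replace dx_i by d F_i = (∂F_i/∂u) du + (∂F_i/∂v) dv.
  For the x component: f_1(F) = 2*v*(-2*u - 5); d F_1 = (0) du + (3) dv
  For the y component: f_2(F) = 1; d F_2 = (-2*v) du + (-2*u) dv
  For the z component: f_3(F) = -6*u*v - 3*v + 1; d F_3 = (0) du + (2) dv
Combining and collecting du, dv coefficients:
  coeff of du: -2*v
  coeff of dv: -24*u*v - 2*u - 36*v + 2
F^* omega = (-2*v) du + (-24*u*v - 2*u - 36*v + 2) dv.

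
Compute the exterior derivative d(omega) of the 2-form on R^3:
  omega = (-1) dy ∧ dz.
d(omega) = 0

For a 2-form omega = sum_{i<j} g_{ij} dx_i ∧ dx_j, the exterior derivative is
  d(omega) = sum_{i<j} d(g_{ij}) ∧ dx_i ∧ dx_j = sum_{i<j, k} (∂g_{ij}/∂x_k) dx_k ∧ dx_i ∧ dx_j.
Expand each term, using dx_k ∧ dx_i ∧ dx_j = sgn(permutation) dx_{(a)} ∧ dx_{(b)} ∧ dx_{(c)} with (a < b < c) sorted:

Collecting like 3-forms: d(omega) = 0.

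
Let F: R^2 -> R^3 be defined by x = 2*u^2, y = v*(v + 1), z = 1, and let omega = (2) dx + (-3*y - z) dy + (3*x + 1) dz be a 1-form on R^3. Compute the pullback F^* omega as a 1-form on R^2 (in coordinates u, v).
F^* omega = (8*u) du + (-6*v^3 - 9*v^2 - 5*v - 1) dv

Using F^*(f dg) = (f ∘ F) d(g ∘ F), substitute each coordinate x_i by F_i(u, v) in f_i, and replace dx_i by d F_i = (∂F_i/∂u) du + (∂F_i/∂v) dv.
  For the x component: f_1(F) = 2; d F_1 = (4*u) du + (0) dv
  For the y component: f_2(F) = -3*v^2 - 3*v - 1; d F_2 = (0) du + (2*v + 1) dv
  For the z component: f_3(F) = 6*u^2 + 1; d F_3 = (0) du + (0) dv
Combining and collecting du, dv coefficients:
  coeff of du: 8*u
  coeff of dv: -6*v^3 - 9*v^2 - 5*v - 1
F^* omega = (8*u) du + (-6*v^3 - 9*v^2 - 5*v - 1) dv.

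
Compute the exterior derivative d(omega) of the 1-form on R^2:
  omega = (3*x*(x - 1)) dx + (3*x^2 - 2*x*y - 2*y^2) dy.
d(omega) = (6*x - 2*y) dx ∧ dy

For a 1-form omega = sum_i f_i dx_i, the exterior derivative is
  d(omega) = sum_{i < j} (∂f_j/∂x_i - ∂f_i/∂x_j) dx_i ∧ dx_j.
  coefficient of dx ∧ dy: ∂f_2/∂x - ∂f_1/∂y = ∂(3*x^2 - 2*x*y - 2*y^2)/∂x - ∂(3*x*(x - 1))/∂y = 6*x - 2*y
Assembling: d(omega) = (6*x - 2*y) dx ∧ dy.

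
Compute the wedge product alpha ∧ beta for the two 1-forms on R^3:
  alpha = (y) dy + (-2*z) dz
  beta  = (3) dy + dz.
alpha ∧ beta = (y + 6*z) dy ∧ dz

Distribute the wedge, using dx_i ∧ dx_j = -dx_j ∧ dx_i and dx_i ∧ dx_i = 0. For each pair (i, j) with i < j, the coefficient of dx_i ∧ dx_j in alpha ∧ beta is (alpha_i * beta_j - alpha_j * beta_i). Collecting: alpha ∧ beta = (y + 6*z) dy ∧ dz.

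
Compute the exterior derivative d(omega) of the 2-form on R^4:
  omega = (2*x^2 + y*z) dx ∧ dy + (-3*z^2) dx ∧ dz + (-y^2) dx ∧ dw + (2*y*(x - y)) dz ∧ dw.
d(omega) = (y) dx ∧ dy ∧ dz + (2*y) dx ∧ dy ∧ dw + (2*y) dx ∧ dz ∧ dw + (2*x - 4*y) dy ∧ dz ∧ dw

For a 2-form omega = sum_{i<j} g_{ij} dx_i ∧ dx_j, the exterior derivative is
  d(omega) = sum_{i<j} d(g_{ij}) ∧ dx_i ∧ dx_j = sum_{i<j, k} (∂g_{ij}/∂x_k) dx_k ∧ dx_i ∧ dx_j.
Expand each term, using dx_k ∧ dx_i ∧ dx_j = sgn(permutation) dx_{(a)} ∧ dx_{(b)} ∧ dx_{(c)} with (a < b < c) sorted:
  d(2*x^2 + y*z) includes (∂/∂z)(2*x^2 + y*z) dz = (y) dz, which multiplied by dx ∧ dy gives (y) dx ∧ dy ∧ dz
  d(-y^2) includes (∂/∂y)(-y^2) dy = (-2*y) dy, which multiplied by dx ∧ dw gives (2*y) dx ∧ dy ∧ dw
  d(2*y*(x - y)) includes (∂/∂x)(2*y*(x - y)) dx = (2*y) dx, which multiplied by dz ∧ dw gives (2*y) dx ∧ dz ∧ dw
  d(2*y*(x - y)) includes (∂/∂y)(2*y*(x - y)) dy = (2*x - 4*y) dy, which multiplied by dz ∧ dw gives (2*x - 4*y) dy ∧ dz ∧ dw
Collecting like 3-forms: d(omega) = (y) dx ∧ dy ∧ dz + (2*y) dx ∧ dy ∧ dw + (2*y) dx ∧ dz ∧ dw + (2*x - 4*y) dy ∧ dz ∧ dw.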